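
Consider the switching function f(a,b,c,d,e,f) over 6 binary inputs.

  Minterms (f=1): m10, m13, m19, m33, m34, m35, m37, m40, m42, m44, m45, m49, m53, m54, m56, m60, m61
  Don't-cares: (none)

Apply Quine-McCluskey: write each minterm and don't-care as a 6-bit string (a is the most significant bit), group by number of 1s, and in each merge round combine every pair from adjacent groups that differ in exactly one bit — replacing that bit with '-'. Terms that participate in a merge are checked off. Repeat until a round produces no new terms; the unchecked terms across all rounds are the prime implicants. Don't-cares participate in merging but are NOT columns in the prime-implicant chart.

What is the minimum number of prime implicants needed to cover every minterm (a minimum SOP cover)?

size-2^0 implicants → 001010(✓)  001101(✓)  010011  100001(✓)  100010(✓)  100011(✓)  100101(✓)  101000(✓)  101010(✓)  101100(✓)  101101(✓)  110001(✓)  110101(✓)  110110  111000(✓)  111100(✓)  111101(✓)
size-2^1 implicants → -01010  -01101  1-0001(✓)  1-0101(✓)  1-1000(✓)  1-1100(✓)  1-1101(✓)  10-010  10-101(✓)  100-01(✓)  1000-1  10001-  101-00(✓)  1010-0  10110-(✓)  11-101(✓)  110-01(✓)  111-00(✓)  11110-(✓)
size-2^2 implicants → 1--101  1-0-01  1-1-00  1-110-
Unchecked terms (primes): -01010, -01101, 010011, 1--101, 1-0-01, 1-1-00, 1-110-, 10-010, 1000-1, 10001-, 1010-0, 110110
Minterm coverage:
  m10 ⊆ -01010 [E]
  m13 ⊆ -01101 [E]
  m19 ⊆ 010011 [E]
  m33 ⊆ 1-0-01,1000-1
  m34 ⊆ 10-010,10001-
  m35 ⊆ 1000-1,10001-
  m37 ⊆ 1--101,1-0-01
  m40 ⊆ 1-1-00,1010-0
  m42 ⊆ -01010,10-010,1010-0
  m44 ⊆ 1-1-00,1-110-
  m45 ⊆ -01101,1--101,1-110-
  m49 ⊆ 1-0-01 [E]
  m53 ⊆ 1--101,1-0-01
  m54 ⊆ 110110 [E]
  m56 ⊆ 1-1-00 [E]
  m60 ⊆ 1-1-00,1-110-
  m61 ⊆ 1--101,1-110-
E = {-01010, -01101, 010011, 1-0-01, 1-1-00, 110110}
Petrick residual → 1--101, 10001-
Cover = b'cd'ef' + b'cde'f + a'bc'd'ef + ade'f + ac'e'f + ace'f' + ab'c'd'e + abc'def'  |cover|=8

8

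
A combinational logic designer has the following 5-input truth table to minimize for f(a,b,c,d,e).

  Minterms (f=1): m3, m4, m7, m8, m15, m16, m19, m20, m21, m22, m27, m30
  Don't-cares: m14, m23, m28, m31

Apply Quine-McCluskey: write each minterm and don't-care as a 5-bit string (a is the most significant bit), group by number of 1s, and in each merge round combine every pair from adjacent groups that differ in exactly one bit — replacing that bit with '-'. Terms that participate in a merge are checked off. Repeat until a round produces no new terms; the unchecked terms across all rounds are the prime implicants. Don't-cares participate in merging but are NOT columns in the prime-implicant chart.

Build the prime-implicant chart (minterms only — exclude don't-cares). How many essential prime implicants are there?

6

[col 0] 00011*, 00100*, 00111*, 01000, 01110*, 01111*, 10000*, 10011*, 10100*, 10101*, 10110*, 10111*, 11011*, 11100*, 11110*, 11111*
[col 1] -0011*, -0100, -0111*, -1110*, -1111*, 0-111*, 00-11*, 0111-*, 1-011*, 1-100*, 1-110*, 1-111*, 10-00, 10-11*, 101-0*, 101-1*, 1010-*, 1011-*, 11-11*, 111-0*, 1111-*
[col 2] --111, -0-11, -111-, 1--11, 1-1-0, 1-11-, 101--
Prime implicants: --111, -0-11, -0100, -111-, 01000, 1--11, 1-1-0, 1-11-, 10-00, 101--
PI chart (minterm → PIs covering it):
  3 | -0-11  (sole → essential)
  4 | -0100  (sole → essential)
  7 | --111,-0-11
  8 | 01000  (sole → essential)
  15 | --111,-111-
  16 | 10-00  (sole → essential)
  19 | -0-11,1--11
  20 | -0100,1-1-0,10-00,101--
  21 | 101--  (sole → essential)
  22 | 1-1-0,1-11-,101--
  27 | 1--11  (sole → essential)
  30 | -111-,1-1-0,1-11-
Essential prime implicants: -0-11, -0100, 01000, 1--11, 10-00, 101--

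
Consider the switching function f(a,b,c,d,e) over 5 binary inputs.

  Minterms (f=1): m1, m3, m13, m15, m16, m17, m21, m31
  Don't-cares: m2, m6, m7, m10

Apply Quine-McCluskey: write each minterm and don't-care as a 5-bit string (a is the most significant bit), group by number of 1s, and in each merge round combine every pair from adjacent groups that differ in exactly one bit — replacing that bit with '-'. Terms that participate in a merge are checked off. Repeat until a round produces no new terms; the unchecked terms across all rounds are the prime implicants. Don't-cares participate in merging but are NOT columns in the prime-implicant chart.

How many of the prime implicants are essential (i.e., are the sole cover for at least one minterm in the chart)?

4

size-2^0 implicants → 00001(✓)  00010(✓)  00011(✓)  00110(✓)  00111(✓)  01010(✓)  01101(✓)  01111(✓)  10000(✓)  10001(✓)  10101(✓)  11111(✓)
size-2^1 implicants → -0001  -1111  0-010  0-111  00-10(✓)  00-11(✓)  000-1  0001-(✓)  0011-(✓)  011-1  10-01  1000-
size-2^2 implicants → 00-1-
Unchecked terms (primes): -0001, -1111, 0-010, 0-111, 00-1-, 000-1, 011-1, 10-01, 1000-
Minterm coverage:
  m1 ⊆ -0001,000-1
  m3 ⊆ 00-1-,000-1
  m13 ⊆ 011-1 [E]
  m15 ⊆ -1111,0-111,011-1
  m16 ⊆ 1000- [E]
  m17 ⊆ -0001,10-01,1000-
  m21 ⊆ 10-01 [E]
  m31 ⊆ -1111 [E]
E = {-1111, 011-1, 10-01, 1000-}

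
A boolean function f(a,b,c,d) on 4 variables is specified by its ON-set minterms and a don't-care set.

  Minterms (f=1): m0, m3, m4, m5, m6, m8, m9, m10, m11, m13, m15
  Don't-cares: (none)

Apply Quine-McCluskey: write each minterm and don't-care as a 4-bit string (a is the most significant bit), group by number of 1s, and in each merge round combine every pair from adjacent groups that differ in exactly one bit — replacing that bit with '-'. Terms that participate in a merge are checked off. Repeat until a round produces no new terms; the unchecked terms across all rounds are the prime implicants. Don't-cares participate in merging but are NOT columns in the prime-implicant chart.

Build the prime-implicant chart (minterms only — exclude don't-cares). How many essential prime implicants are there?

[col 0] 0000*, 0011*, 0100*, 0101*, 0110*, 1000*, 1001*, 1010*, 1011*, 1101*, 1111*
[col 1] -000, -011, -101, 0-00, 01-0, 010-, 1-01*, 1-11*, 10-0*, 10-1*, 100-*, 101-*, 11-1*
[col 2] 1--1, 10--
Prime implicants: -000, -011, -101, 0-00, 01-0, 010-, 1--1, 10--
PI chart (minterm → PIs covering it):
  0 | -000,0-00
  3 | -011  (sole → essential)
  4 | 0-00,01-0,010-
  5 | -101,010-
  6 | 01-0  (sole → essential)
  8 | -000,10--
  9 | 1--1,10--
  10 | 10--  (sole → essential)
  11 | -011,1--1,10--
  13 | -101,1--1
  15 | 1--1  (sole → essential)
Essential prime implicants: -011, 01-0, 1--1, 10--

4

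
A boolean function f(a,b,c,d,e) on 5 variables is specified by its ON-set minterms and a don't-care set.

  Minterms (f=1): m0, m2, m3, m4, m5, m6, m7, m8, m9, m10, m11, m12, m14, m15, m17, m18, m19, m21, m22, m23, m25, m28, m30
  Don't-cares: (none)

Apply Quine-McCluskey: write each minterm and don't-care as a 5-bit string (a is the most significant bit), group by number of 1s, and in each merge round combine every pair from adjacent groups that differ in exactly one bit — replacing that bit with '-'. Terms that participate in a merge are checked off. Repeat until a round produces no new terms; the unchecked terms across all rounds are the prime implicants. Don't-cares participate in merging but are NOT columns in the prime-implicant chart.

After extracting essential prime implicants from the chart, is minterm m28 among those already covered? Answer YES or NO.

[col 0] 00000*, 00010*, 00011*, 00100*, 00101*, 00110*, 00111*, 01000*, 01001*, 01010*, 01011*, 01100*, 01110*, 01111*, 10001*, 10010*, 10011*, 10101*, 10110*, 10111*, 11001*, 11100*, 11110*
[col 1] -0010*, -0011*, -0101*, -0110*, -0111*, -1001, -1100*, -1110*, 0-000*, 0-010*, 0-011*, 0-100*, 0-110*, 0-111*, 00-00*, 00-10*, 00-11*, 000-0*, 0001-*, 001-0*, 001-1*, 0010-*, 0011-*, 01-00*, 01-10*, 01-11*, 010-0*, 010-1*, 0100-*, 0101-*, 011-0*, 0111-*, 1-001, 1-110*, 10-01*, 10-10*, 10-11*, 100-1*, 1001-*, 101-1*, 1011-*, 111-0*
[col 2] --110, -0-10*, -0-11*, -001-*, -01-1, -011-*, -11-0, 0--00*, 0--10*, 0--11*, 0-0-0*, 0-01-*, 0-1-0*, 0-11-*, 00--0*, 00-1-*, 001--, 01--0*, 01-1-*, 010--, 10--1, 10-1-*
[col 3] -0-1-, 0---0, 0--1-
Prime implicants: --110, -0-1-, -01-1, -1001, -11-0, 0---0, 0--1-, 001--, 010--, 1-001, 10--1
PI chart (minterm → PIs covering it):
  0 | 0---0  (sole → essential)
  2 | -0-1-,0---0,0--1-
  3 | -0-1-,0--1-
  4 | 0---0,001--
  5 | -01-1,001--
  6 | --110,-0-1-,0---0,0--1-,001--
  7 | -0-1-,-01-1,0--1-,001--
  8 | 0---0,010--
  9 | -1001,010--
  10 | 0---0,0--1-,010--
  11 | 0--1-,010--
  12 | -11-0,0---0
  14 | --110,-11-0,0---0,0--1-
  15 | 0--1-  (sole → essential)
  17 | 1-001,10--1
  18 | -0-1-  (sole → essential)
  19 | -0-1-,10--1
  21 | -01-1,10--1
  22 | --110,-0-1-
  23 | -0-1-,-01-1,10--1
  25 | -1001,1-001
  28 | -11-0  (sole → essential)
  30 | --110,-11-0
Essential prime implicants: -0-1-, -11-0, 0---0, 0--1-

YES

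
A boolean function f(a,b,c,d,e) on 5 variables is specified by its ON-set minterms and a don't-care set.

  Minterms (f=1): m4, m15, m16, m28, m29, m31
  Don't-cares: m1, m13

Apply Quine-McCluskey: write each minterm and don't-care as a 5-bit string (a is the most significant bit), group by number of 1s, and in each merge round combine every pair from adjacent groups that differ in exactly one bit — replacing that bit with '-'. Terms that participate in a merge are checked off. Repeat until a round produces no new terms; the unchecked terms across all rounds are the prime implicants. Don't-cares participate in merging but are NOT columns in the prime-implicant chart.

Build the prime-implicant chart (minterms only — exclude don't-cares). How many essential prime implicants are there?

size-2^0 implicants → 00001  00100  01101(✓)  01111(✓)  10000  11100(✓)  11101(✓)  11111(✓)
size-2^1 implicants → -1101(✓)  -1111(✓)  011-1(✓)  111-1(✓)  1110-
size-2^2 implicants → -11-1
Unchecked terms (primes): -11-1, 00001, 00100, 10000, 1110-
Minterm coverage:
  m4 ⊆ 00100 [E]
  m15 ⊆ -11-1 [E]
  m16 ⊆ 10000 [E]
  m28 ⊆ 1110- [E]
  m29 ⊆ -11-1,1110-
  m31 ⊆ -11-1 [E]
E = {-11-1, 00100, 10000, 1110-}

4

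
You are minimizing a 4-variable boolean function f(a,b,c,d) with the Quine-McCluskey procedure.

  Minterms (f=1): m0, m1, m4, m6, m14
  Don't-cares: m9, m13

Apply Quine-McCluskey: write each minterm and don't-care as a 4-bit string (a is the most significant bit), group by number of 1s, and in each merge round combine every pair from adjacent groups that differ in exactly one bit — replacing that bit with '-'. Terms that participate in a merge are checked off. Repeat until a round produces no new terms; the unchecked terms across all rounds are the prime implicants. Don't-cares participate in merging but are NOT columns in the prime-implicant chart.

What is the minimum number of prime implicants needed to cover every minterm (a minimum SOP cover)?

[col 0] 0000*, 0001*, 0100*, 0110*, 1001*, 1101*, 1110*
[col 1] -001, -110, 0-00, 000-, 01-0, 1-01
Prime implicants: -001, -110, 0-00, 000-, 01-0, 1-01
PI chart (minterm → PIs covering it):
  0 | 0-00,000-
  1 | -001,000-
  4 | 0-00,01-0
  6 | -110,01-0
  14 | -110  (sole → essential)
Essential prime implicants: -110
Petrick residual → -001, 0-00
Minimum SOP uses 3 PIs: b'c'd + bcd' + a'c'd'

3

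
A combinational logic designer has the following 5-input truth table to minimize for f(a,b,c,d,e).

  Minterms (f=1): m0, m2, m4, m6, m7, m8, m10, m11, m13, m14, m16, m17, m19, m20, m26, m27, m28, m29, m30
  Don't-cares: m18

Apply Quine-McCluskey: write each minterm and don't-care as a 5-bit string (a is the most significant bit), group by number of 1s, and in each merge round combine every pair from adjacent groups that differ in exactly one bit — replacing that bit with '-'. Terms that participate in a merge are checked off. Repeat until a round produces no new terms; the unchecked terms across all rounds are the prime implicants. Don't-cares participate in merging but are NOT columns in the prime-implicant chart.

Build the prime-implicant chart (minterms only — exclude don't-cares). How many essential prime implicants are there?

5

Round 0: 00000✓ 00010✓ 00100✓ 00110✓ 00111✓ 01000✓ 01010✓ 01011✓ 01101✓ 01110✓ 10000✓ 10001✓ 10010✓ 10011✓ 10100✓ 11010✓ 11011✓ 11100✓ 11101✓ 11110✓
Round 1: -0000✓ -0010✓ -0100✓ -1010✓ -1011✓ -1101 -1110✓ 0-000✓ 0-010✓ 0-110✓ 00-00✓ 00-10✓ 000-0✓ 001-0✓ 0011- 01-10✓ 010-0✓ 0101-✓ 1-010✓ 1-011✓ 1-100 10-00✓ 100-0✓ 100-1✓ 1000-✓ 1001-✓ 11-10✓ 1101-✓ 111-0 1110-
Round 2: --010 -0-00 -00-0 -1-10 -101- 0--10 0-0-0 00--0 1-01- 100--
PIs = {--010, -0-00, -00-0, -1-10, -101-, -1101, 0--10, 0-0-0, 00--0, 0011-, 1-01-, 1-100, 100--, 111-0, 1110-}
Coverage chart:
  m0: -0-00,-00-0,0-0-0,00--0
  m2: --010,-00-0,0--10,0-0-0,00--0
  m4: -0-00,00--0
  m6: 0--10,00--0,0011-
  m7: 0011- ←essential
  m8: 0-0-0 ←essential
  m10: --010,-1-10,-101-,0--10,0-0-0
  m11: -101- ←essential
  m13: -1101 ←essential
  m14: -1-10,0--10
  m16: -0-00,-00-0,100--
  m17: 100-- ←essential
  m19: 1-01-,100--
  m20: -0-00,1-100
  m26: --010,-1-10,-101-,1-01-
  m27: -101-,1-01-
  m28: 1-100,111-0,1110-
  m29: -1101,1110-
  m30: -1-10,111-0
Essential: -101-, -1101, 0-0-0, 0011-, 100--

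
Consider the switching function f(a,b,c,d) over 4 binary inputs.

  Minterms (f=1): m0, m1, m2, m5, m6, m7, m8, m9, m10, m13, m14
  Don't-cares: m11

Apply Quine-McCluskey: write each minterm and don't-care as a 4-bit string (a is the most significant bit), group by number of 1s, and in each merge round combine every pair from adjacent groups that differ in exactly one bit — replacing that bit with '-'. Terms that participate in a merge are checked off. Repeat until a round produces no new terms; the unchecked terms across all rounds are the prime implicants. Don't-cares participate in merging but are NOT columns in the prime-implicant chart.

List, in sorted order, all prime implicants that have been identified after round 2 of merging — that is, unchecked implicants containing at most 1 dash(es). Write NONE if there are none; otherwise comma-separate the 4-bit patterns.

Round 0: 0000✓ 0001✓ 0010✓ 0101✓ 0110✓ 0111✓ 1000✓ 1001✓ 1010✓ 1011✓ 1101✓ 1110✓
Round 1: -000✓ -001✓ -010✓ -101✓ -110✓ 0-01✓ 0-10✓ 00-0✓ 000-✓ 01-1 011- 1-01✓ 1-10✓ 10-0✓ 10-1✓ 100-✓ 101-✓
Round 2: --01 --10 -0-0 -00- 10--
PIs = {--01, --10, -0-0, -00-, 01-1, 011-, 10--}

01-1, 011-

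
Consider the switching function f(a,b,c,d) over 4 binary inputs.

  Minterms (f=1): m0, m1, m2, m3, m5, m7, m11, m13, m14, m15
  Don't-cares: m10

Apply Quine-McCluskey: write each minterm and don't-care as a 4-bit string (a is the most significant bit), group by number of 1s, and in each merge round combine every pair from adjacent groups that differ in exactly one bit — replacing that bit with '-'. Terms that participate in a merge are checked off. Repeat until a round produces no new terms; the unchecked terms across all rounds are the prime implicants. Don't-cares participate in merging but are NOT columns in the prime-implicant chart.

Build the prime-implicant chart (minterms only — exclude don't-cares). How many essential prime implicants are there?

3

[col 0] 0000*, 0001*, 0010*, 0011*, 0101*, 0111*, 1010*, 1011*, 1101*, 1110*, 1111*
[col 1] -010*, -011*, -101*, -111*, 0-01*, 0-11*, 00-0*, 00-1*, 000-*, 001-*, 01-1*, 1-10*, 1-11*, 101-*, 11-1*, 111-*
[col 2] --11, -01-, -1-1, 0--1, 00--, 1-1-
Prime implicants: --11, -01-, -1-1, 0--1, 00--, 1-1-
PI chart (minterm → PIs covering it):
  0 | 00--  (sole → essential)
  1 | 0--1,00--
  2 | -01-,00--
  3 | --11,-01-,0--1,00--
  5 | -1-1,0--1
  7 | --11,-1-1,0--1
  11 | --11,-01-,1-1-
  13 | -1-1  (sole → essential)
  14 | 1-1-  (sole → essential)
  15 | --11,-1-1,1-1-
Essential prime implicants: -1-1, 00--, 1-1-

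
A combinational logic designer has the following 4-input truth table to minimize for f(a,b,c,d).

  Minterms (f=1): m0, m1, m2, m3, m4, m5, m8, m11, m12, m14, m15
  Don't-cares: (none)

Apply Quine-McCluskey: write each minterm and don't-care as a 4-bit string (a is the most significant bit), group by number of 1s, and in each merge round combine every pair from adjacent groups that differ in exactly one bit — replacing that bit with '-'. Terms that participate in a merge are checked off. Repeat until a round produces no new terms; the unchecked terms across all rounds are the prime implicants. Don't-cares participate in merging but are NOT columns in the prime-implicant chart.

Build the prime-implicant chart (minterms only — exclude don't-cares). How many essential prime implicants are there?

Round 0: 0000✓ 0001✓ 0010✓ 0011✓ 0100✓ 0101✓ 1000✓ 1011✓ 1100✓ 1110✓ 1111✓
Round 1: -000✓ -011 -100✓ 0-00✓ 0-01✓ 00-0✓ 00-1✓ 000-✓ 001-✓ 010-✓ 1-00✓ 1-11 11-0 111-
Round 2: --00 0-0- 00--
PIs = {--00, -011, 0-0-, 00--, 1-11, 11-0, 111-}
Coverage chart:
  m0: --00,0-0-,00--
  m1: 0-0-,00--
  m2: 00-- ←essential
  m3: -011,00--
  m4: --00,0-0-
  m5: 0-0- ←essential
  m8: --00 ←essential
  m11: -011,1-11
  m12: --00,11-0
  m14: 11-0,111-
  m15: 1-11,111-
Essential: --00, 0-0-, 00--

3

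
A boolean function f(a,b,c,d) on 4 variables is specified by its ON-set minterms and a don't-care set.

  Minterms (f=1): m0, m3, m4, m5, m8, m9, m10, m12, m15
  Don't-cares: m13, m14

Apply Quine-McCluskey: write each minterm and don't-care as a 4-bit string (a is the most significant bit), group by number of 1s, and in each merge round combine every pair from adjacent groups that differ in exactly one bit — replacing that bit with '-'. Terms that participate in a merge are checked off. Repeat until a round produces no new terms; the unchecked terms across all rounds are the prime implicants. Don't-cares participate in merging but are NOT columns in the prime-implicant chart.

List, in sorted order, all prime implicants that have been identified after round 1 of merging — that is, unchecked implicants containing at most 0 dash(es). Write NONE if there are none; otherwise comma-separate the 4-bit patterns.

0011

size-2^0 implicants → 0000(✓)  0011  0100(✓)  0101(✓)  1000(✓)  1001(✓)  1010(✓)  1100(✓)  1101(✓)  1110(✓)  1111(✓)
size-2^1 implicants → -000(✓)  -100(✓)  -101(✓)  0-00(✓)  010-(✓)  1-00(✓)  1-01(✓)  1-10(✓)  10-0(✓)  100-(✓)  11-0(✓)  11-1(✓)  110-(✓)  111-(✓)
size-2^2 implicants → --00  -10-  1--0  1-0-  11--
Unchecked terms (primes): --00, -10-, 0011, 1--0, 1-0-, 11--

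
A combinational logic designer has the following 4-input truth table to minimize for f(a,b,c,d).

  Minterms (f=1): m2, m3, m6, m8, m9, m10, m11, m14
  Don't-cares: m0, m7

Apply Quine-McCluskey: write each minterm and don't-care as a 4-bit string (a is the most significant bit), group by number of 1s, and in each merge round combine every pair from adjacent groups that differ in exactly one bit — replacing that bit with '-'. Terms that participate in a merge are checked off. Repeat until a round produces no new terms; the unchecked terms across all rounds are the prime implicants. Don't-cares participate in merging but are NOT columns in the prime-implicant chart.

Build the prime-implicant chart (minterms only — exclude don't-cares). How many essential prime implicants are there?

Round 0: 0000✓ 0010✓ 0011✓ 0110✓ 0111✓ 1000✓ 1001✓ 1010✓ 1011✓ 1110✓
Round 1: -000✓ -010✓ -011✓ -110✓ 0-10✓ 0-11✓ 00-0✓ 001-✓ 011-✓ 1-10✓ 10-0✓ 10-1✓ 100-✓ 101-✓
Round 2: --10 -0-0 -01- 0-1- 10--
PIs = {--10, -0-0, -01-, 0-1-, 10--}
Coverage chart:
  m2: --10,-0-0,-01-,0-1-
  m3: -01-,0-1-
  m6: --10,0-1-
  m8: -0-0,10--
  m9: 10-- ←essential
  m10: --10,-0-0,-01-,10--
  m11: -01-,10--
  m14: --10 ←essential
Essential: --10, 10--

2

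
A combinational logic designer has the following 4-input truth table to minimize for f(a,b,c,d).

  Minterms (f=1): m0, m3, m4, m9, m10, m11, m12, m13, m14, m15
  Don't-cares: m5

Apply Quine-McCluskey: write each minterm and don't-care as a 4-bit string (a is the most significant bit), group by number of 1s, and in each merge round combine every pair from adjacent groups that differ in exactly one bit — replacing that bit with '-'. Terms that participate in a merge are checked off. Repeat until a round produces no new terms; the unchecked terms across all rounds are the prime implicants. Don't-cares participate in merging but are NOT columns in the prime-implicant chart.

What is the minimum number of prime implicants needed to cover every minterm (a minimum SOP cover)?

size-2^0 implicants → 0000(✓)  0011(✓)  0100(✓)  0101(✓)  1001(✓)  1010(✓)  1011(✓)  1100(✓)  1101(✓)  1110(✓)  1111(✓)
size-2^1 implicants → -011  -100(✓)  -101(✓)  0-00  010-(✓)  1-01(✓)  1-10(✓)  1-11(✓)  10-1(✓)  101-(✓)  11-0(✓)  11-1(✓)  110-(✓)  111-(✓)
size-2^2 implicants → -10-  1--1  1-1-  11--
Unchecked terms (primes): -011, -10-, 0-00, 1--1, 1-1-, 11--
Minterm coverage:
  m0 ⊆ 0-00 [E]
  m3 ⊆ -011 [E]
  m4 ⊆ -10-,0-00
  m9 ⊆ 1--1 [E]
  m10 ⊆ 1-1- [E]
  m11 ⊆ -011,1--1,1-1-
  m12 ⊆ -10-,11--
  m13 ⊆ -10-,1--1,11--
  m14 ⊆ 1-1-,11--
  m15 ⊆ 1--1,1-1-,11--
E = {-011, 0-00, 1--1, 1-1-}
Petrick residual → -10-
Cover = b'cd + bc' + a'c'd' + ad + ac  |cover|=5

5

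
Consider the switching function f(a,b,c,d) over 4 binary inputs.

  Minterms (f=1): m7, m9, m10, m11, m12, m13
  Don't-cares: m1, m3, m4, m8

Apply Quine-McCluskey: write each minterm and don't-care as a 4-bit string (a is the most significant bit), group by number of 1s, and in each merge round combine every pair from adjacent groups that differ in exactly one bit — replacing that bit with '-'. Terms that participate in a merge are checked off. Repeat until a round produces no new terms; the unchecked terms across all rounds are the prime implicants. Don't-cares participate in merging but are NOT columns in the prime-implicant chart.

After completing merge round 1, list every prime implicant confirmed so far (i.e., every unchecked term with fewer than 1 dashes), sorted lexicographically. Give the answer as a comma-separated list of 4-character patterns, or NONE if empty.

NONE

Round 0: 0001✓ 0011✓ 0100✓ 0111✓ 1000✓ 1001✓ 1010✓ 1011✓ 1100✓ 1101✓
Round 1: -001✓ -011✓ -100 0-11 00-1✓ 1-00✓ 1-01✓ 10-0✓ 10-1✓ 100-✓ 101-✓ 110-✓
Round 2: -0-1 1-0- 10--
PIs = {-0-1, -100, 0-11, 1-0-, 10--}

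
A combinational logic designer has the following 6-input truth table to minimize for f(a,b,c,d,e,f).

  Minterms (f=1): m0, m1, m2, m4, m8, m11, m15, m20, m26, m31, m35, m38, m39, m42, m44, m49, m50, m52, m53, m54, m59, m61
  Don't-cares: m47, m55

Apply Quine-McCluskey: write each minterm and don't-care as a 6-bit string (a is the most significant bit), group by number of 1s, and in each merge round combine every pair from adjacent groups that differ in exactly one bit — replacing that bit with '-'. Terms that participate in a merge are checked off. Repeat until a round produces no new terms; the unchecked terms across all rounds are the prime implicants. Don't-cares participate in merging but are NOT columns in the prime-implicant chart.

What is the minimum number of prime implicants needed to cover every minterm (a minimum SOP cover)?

size-2^0 implicants → 000000(✓)  000001(✓)  000010(✓)  000100(✓)  001000(✓)  001011(✓)  001111(✓)  010100(✓)  011010  011111(✓)  100011(✓)  100110(✓)  100111(✓)  101010  101100  101111(✓)  110001(✓)  110010(✓)  110100(✓)  110101(✓)  110110(✓)  110111(✓)  111011  111101(✓)
size-2^1 implicants → -01111  -10100  0-0100  0-1111  00-000  000-00  0000-0  00000-  001-11  1-0110(✓)  1-0111(✓)  10-111  100-11  10011-(✓)  11-101  110-01  110-10  1101-0(✓)  1101-1(✓)  11010-(✓)  11011-(✓)
size-2^2 implicants → 1-011-  1101--
Unchecked terms (primes): -01111, -10100, 0-0100, 0-1111, 00-000, 000-00, 0000-0, 00000-, 001-11, 011010, 1-011-, 10-111, 100-11, 101010, 101100, 11-101, 110-01, 110-10, 1101--, 111011
Minterm coverage:
  m0 ⊆ 00-000,000-00,0000-0,00000-
  m1 ⊆ 00000- [E]
  m2 ⊆ 0000-0 [E]
  m4 ⊆ 0-0100,000-00
  m8 ⊆ 00-000 [E]
  m11 ⊆ 001-11 [E]
  m15 ⊆ -01111,0-1111,001-11
  m20 ⊆ -10100,0-0100
  m26 ⊆ 011010 [E]
  m31 ⊆ 0-1111 [E]
  m35 ⊆ 100-11 [E]
  m38 ⊆ 1-011- [E]
  m39 ⊆ 1-011-,10-111,100-11
  m42 ⊆ 101010 [E]
  m44 ⊆ 101100 [E]
  m49 ⊆ 110-01 [E]
  m50 ⊆ 110-10 [E]
  m52 ⊆ -10100,1101--
  m53 ⊆ 11-101,110-01,1101--
  m54 ⊆ 1-011-,110-10,1101--
  m59 ⊆ 111011 [E]
  m61 ⊆ 11-101 [E]
E = {0-1111, 00-000, 0000-0, 00000-, 001-11, 011010, 1-011-, 100-11, 101010, 101100, 11-101, 110-01, 110-10, 111011}
Petrick residual → -10100, 0-0100
Cover = bc'de'f' + a'c'de'f' + a'cdef + a'b'd'e'f' + a'b'c'd'f' + a'b'c'd'e' + a'b'cef + a'bcd'ef' + ac'de + ab'c'ef + ab'cd'ef' + ab'cde'f' + abde'f + abc'e'f + abc'ef' + abcd'ef  |cover|=16

16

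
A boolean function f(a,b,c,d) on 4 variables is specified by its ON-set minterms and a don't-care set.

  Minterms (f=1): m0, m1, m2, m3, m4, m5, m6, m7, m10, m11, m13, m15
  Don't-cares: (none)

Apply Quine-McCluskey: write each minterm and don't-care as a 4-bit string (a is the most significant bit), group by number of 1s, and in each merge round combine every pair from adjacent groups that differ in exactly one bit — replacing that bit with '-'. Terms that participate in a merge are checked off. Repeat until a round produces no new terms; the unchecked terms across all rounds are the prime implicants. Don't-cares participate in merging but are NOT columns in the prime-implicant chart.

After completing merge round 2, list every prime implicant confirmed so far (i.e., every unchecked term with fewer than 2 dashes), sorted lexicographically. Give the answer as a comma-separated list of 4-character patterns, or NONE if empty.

NONE

size-2^0 implicants → 0000(✓)  0001(✓)  0010(✓)  0011(✓)  0100(✓)  0101(✓)  0110(✓)  0111(✓)  1010(✓)  1011(✓)  1101(✓)  1111(✓)
size-2^1 implicants → -010(✓)  -011(✓)  -101(✓)  -111(✓)  0-00(✓)  0-01(✓)  0-10(✓)  0-11(✓)  00-0(✓)  00-1(✓)  000-(✓)  001-(✓)  01-0(✓)  01-1(✓)  010-(✓)  011-(✓)  1-11(✓)  101-(✓)  11-1(✓)
size-2^2 implicants → --11  -01-  -1-1  0--0(✓)  0--1(✓)  0-0-(✓)  0-1-(✓)  00--(✓)  01--(✓)
size-2^3 implicants → 0---
Unchecked terms (primes): --11, -01-, -1-1, 0---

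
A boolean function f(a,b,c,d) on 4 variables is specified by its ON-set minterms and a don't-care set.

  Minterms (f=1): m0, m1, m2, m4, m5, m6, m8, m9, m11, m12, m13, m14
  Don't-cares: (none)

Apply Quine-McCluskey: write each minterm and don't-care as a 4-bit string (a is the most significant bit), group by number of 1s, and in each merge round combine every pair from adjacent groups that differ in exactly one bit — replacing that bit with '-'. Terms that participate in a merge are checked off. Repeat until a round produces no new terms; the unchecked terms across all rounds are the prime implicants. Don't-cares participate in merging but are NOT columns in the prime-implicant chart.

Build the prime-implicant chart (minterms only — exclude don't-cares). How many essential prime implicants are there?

4

size-2^0 implicants → 0000(✓)  0001(✓)  0010(✓)  0100(✓)  0101(✓)  0110(✓)  1000(✓)  1001(✓)  1011(✓)  1100(✓)  1101(✓)  1110(✓)
size-2^1 implicants → -000(✓)  -001(✓)  -100(✓)  -101(✓)  -110(✓)  0-00(✓)  0-01(✓)  0-10(✓)  00-0(✓)  000-(✓)  01-0(✓)  010-(✓)  1-00(✓)  1-01(✓)  10-1  100-(✓)  11-0(✓)  110-(✓)
size-2^2 implicants → --00(✓)  --01(✓)  -00-(✓)  -1-0  -10-(✓)  0--0  0-0-(✓)  1-0-(✓)
size-2^3 implicants → --0-
Unchecked terms (primes): --0-, -1-0, 0--0, 10-1
Minterm coverage:
  m0 ⊆ --0-,0--0
  m1 ⊆ --0- [E]
  m2 ⊆ 0--0 [E]
  m4 ⊆ --0-,-1-0,0--0
  m5 ⊆ --0- [E]
  m6 ⊆ -1-0,0--0
  m8 ⊆ --0- [E]
  m9 ⊆ --0-,10-1
  m11 ⊆ 10-1 [E]
  m12 ⊆ --0-,-1-0
  m13 ⊆ --0- [E]
  m14 ⊆ -1-0 [E]
E = {--0-, -1-0, 0--0, 10-1}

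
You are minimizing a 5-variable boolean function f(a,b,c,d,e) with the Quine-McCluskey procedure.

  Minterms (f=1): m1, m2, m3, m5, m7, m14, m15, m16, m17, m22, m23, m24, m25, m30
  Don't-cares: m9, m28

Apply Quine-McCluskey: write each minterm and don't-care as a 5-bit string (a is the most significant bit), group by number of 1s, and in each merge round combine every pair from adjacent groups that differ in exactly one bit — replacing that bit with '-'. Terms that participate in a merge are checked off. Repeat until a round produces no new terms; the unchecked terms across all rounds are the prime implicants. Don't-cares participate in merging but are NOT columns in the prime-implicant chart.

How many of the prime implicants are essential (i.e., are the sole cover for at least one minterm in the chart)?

[col 0] 00001*, 00010*, 00011*, 00101*, 00111*, 01001*, 01110*, 01111*, 10000*, 10001*, 10110*, 10111*, 11000*, 11001*, 11100*, 11110*
[col 1] -0001*, -0111, -1001*, -1110, 0-001*, 0-111, 00-01*, 00-11*, 000-1*, 0001-, 001-1*, 0111-, 1-000*, 1-001*, 1-110, 1000-*, 1011-, 11-00, 1100-*, 111-0
[col 2] --001, 00--1, 1-00-
Prime implicants: --001, -0111, -1110, 0-111, 00--1, 0001-, 0111-, 1-00-, 1-110, 1011-, 11-00, 111-0
PI chart (minterm → PIs covering it):
  1 | --001,00--1
  2 | 0001-  (sole → essential)
  3 | 00--1,0001-
  5 | 00--1  (sole → essential)
  7 | -0111,0-111,00--1
  14 | -1110,0111-
  15 | 0-111,0111-
  16 | 1-00-  (sole → essential)
  17 | --001,1-00-
  22 | 1-110,1011-
  23 | -0111,1011-
  24 | 1-00-,11-00
  25 | --001,1-00-
  30 | -1110,1-110,111-0
Essential prime implicants: 00--1, 0001-, 1-00-

3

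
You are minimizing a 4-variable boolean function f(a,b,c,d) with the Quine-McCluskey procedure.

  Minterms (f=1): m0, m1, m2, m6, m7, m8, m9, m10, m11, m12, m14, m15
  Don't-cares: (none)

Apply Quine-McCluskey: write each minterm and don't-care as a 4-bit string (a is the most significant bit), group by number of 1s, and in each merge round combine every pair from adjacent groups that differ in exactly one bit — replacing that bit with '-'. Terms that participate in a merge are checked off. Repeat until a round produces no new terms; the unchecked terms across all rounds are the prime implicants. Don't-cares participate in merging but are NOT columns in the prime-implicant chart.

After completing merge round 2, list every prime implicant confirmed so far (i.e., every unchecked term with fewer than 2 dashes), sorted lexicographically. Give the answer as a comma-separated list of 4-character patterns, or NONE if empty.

NONE

size-2^0 implicants → 0000(✓)  0001(✓)  0010(✓)  0110(✓)  0111(✓)  1000(✓)  1001(✓)  1010(✓)  1011(✓)  1100(✓)  1110(✓)  1111(✓)
size-2^1 implicants → -000(✓)  -001(✓)  -010(✓)  -110(✓)  -111(✓)  0-10(✓)  00-0(✓)  000-(✓)  011-(✓)  1-00(✓)  1-10(✓)  1-11(✓)  10-0(✓)  10-1(✓)  100-(✓)  101-(✓)  11-0(✓)  111-(✓)
size-2^2 implicants → --10  -0-0  -00-  -11-  1--0  1-1-  10--
Unchecked terms (primes): --10, -0-0, -00-, -11-, 1--0, 1-1-, 10--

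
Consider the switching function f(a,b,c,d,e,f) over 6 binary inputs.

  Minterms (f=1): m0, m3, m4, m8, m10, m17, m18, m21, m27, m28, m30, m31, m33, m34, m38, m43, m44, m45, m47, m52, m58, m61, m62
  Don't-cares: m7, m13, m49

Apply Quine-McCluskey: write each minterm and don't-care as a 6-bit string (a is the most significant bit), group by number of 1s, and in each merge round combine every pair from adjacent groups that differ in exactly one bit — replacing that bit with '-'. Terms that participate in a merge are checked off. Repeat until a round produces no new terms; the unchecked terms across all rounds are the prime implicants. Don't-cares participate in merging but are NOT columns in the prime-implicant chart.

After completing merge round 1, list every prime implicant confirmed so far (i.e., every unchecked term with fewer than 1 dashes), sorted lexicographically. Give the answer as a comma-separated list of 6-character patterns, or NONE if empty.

Round 0: 000000✓ 000011✓ 000100✓ 000111✓ 001000✓ 001010✓ 001101✓ 010001✓ 010010 010101✓ 011011✓ 011100✓ 011110✓ 011111✓ 100001✓ 100010✓ 100110✓ 101011✓ 101100✓ 101101✓ 101111✓ 110001✓ 110100 111010✓ 111101✓ 111110✓
Round 1: -01101 -10001 -11110 00-000 000-00 000-11 0010-0 010-01 011-11 0111-0 01111- 1-0001 1-1101 100-10 101-11 1011-1 10110- 111-10
PIs = {-01101, -10001, -11110, 00-000, 000-00, 000-11, 0010-0, 010-01, 010010, 011-11, 0111-0, 01111-, 1-0001, 1-1101, 100-10, 101-11, 1011-1, 10110-, 110100, 111-10}

010010, 110100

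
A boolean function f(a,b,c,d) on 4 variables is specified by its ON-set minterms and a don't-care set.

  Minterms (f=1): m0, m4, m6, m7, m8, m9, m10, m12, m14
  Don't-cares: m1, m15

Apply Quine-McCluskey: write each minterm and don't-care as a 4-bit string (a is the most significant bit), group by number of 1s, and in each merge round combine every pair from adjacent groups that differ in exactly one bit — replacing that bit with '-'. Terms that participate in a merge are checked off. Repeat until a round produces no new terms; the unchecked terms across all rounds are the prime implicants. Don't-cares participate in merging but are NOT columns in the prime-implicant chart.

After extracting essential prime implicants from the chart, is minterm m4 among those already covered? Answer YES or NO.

Round 0: 0000✓ 0001✓ 0100✓ 0110✓ 0111✓ 1000✓ 1001✓ 1010✓ 1100✓ 1110✓ 1111✓
Round 1: -000✓ -001✓ -100✓ -110✓ -111✓ 0-00✓ 000-✓ 01-0✓ 011-✓ 1-00✓ 1-10✓ 10-0✓ 100-✓ 11-0✓ 111-✓
Round 2: --00 -00- -1-0 -11- 1--0
PIs = {--00, -00-, -1-0, -11-, 1--0}
Coverage chart:
  m0: --00,-00-
  m4: --00,-1-0
  m6: -1-0,-11-
  m7: -11- ←essential
  m8: --00,-00-,1--0
  m9: -00- ←essential
  m10: 1--0 ←essential
  m12: --00,-1-0,1--0
  m14: -1-0,-11-,1--0
Essential: -00-, -11-, 1--0

NO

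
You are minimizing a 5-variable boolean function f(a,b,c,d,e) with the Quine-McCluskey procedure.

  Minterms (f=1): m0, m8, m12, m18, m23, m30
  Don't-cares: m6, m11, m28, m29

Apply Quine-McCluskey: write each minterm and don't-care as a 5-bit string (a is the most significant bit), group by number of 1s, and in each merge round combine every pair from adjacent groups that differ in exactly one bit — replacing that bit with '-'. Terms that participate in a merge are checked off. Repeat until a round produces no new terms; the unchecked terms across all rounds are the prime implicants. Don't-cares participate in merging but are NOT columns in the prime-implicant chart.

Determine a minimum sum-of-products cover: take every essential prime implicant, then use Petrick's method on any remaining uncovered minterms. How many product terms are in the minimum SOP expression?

Round 0: 00000✓ 00110 01000✓ 01011 01100✓ 10010 10111 11100✓ 11101✓ 11110✓
Round 1: -1100 0-000 01-00 111-0 1110-
PIs = {-1100, 0-000, 00110, 01-00, 01011, 10010, 10111, 111-0, 1110-}
Coverage chart:
  m0: 0-000 ←essential
  m8: 0-000,01-00
  m12: -1100,01-00
  m18: 10010 ←essential
  m23: 10111 ←essential
  m30: 111-0 ←essential
Essential: 0-000, 10010, 10111, 111-0
Petrick residual → -1100
Min cover (5 terms): bcd'e' + a'c'd'e' + ab'c'de' + ab'cde + abce'

5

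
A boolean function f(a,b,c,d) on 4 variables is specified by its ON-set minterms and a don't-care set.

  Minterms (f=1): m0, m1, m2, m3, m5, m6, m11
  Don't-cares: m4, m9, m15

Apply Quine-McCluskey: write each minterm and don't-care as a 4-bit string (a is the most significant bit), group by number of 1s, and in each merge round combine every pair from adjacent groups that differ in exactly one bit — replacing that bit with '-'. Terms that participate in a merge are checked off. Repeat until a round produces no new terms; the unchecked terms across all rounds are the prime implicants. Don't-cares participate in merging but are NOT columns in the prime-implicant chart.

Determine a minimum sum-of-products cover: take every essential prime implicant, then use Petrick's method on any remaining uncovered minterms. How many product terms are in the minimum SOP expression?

Round 0: 0000✓ 0001✓ 0010✓ 0011✓ 0100✓ 0101✓ 0110✓ 1001✓ 1011✓ 1111✓
Round 1: -001✓ -011✓ 0-00✓ 0-01✓ 0-10✓ 00-0✓ 00-1✓ 000-✓ 001-✓ 01-0✓ 010-✓ 1-11 10-1✓
Round 2: -0-1 0--0 0-0- 00--
PIs = {-0-1, 0--0, 0-0-, 00--, 1-11}
Coverage chart:
  m0: 0--0,0-0-,00--
  m1: -0-1,0-0-,00--
  m2: 0--0,00--
  m3: -0-1,00--
  m5: 0-0- ←essential
  m6: 0--0 ←essential
  m11: -0-1,1-11
Essential: 0--0, 0-0-
Petrick residual → -0-1
Min cover (3 terms): b'd + a'd' + a'c'

3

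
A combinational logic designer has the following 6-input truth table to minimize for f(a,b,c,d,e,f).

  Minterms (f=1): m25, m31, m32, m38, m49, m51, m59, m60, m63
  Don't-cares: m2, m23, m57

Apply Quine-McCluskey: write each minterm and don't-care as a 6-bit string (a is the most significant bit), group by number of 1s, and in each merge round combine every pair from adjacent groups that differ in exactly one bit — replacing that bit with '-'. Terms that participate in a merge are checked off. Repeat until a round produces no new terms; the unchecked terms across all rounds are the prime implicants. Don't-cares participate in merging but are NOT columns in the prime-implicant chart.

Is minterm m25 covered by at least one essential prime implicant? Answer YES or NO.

YES

[col 0] 000010, 010111*, 011001*, 011111*, 100000, 100110, 110001*, 110011*, 111001*, 111011*, 111100, 111111*
[col 1] -11001, -11111, 01-111, 11-001*, 11-011*, 1100-1*, 111-11, 1110-1*
[col 2] 11-0-1
Prime implicants: -11001, -11111, 000010, 01-111, 100000, 100110, 11-0-1, 111-11, 111100
PI chart (minterm → PIs covering it):
  25 | -11001  (sole → essential)
  31 | -11111,01-111
  32 | 100000  (sole → essential)
  38 | 100110  (sole → essential)
  49 | 11-0-1  (sole → essential)
  51 | 11-0-1  (sole → essential)
  59 | 11-0-1,111-11
  60 | 111100  (sole → essential)
  63 | -11111,111-11
Essential prime implicants: -11001, 100000, 100110, 11-0-1, 111100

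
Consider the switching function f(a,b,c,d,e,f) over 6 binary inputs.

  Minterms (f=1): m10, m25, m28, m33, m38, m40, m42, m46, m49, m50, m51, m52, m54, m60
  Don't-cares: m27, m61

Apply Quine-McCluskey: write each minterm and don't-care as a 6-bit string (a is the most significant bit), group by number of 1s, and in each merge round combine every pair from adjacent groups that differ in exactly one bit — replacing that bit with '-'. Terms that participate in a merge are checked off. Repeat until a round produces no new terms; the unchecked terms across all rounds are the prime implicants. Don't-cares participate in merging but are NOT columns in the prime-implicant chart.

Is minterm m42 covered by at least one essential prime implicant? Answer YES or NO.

[col 0] 001010*, 011001*, 011011*, 011100*, 100001*, 100110*, 101000*, 101010*, 101110*, 110001*, 110010*, 110011*, 110100*, 110110*, 111100*, 111101*
[col 1] -01010, -11100, 0110-1, 1-0001, 1-0110, 10-110, 101-10, 1010-0, 11-100, 110-10, 1100-1, 11001-, 1101-0, 11110-
Prime implicants: -01010, -11100, 0110-1, 1-0001, 1-0110, 10-110, 101-10, 1010-0, 11-100, 110-10, 1100-1, 11001-, 1101-0, 11110-
PI chart (minterm → PIs covering it):
  10 | -01010  (sole → essential)
  25 | 0110-1  (sole → essential)
  28 | -11100  (sole → essential)
  33 | 1-0001  (sole → essential)
  38 | 1-0110,10-110
  40 | 1010-0  (sole → essential)
  42 | -01010,101-10,1010-0
  46 | 10-110,101-10
  49 | 1-0001,1100-1
  50 | 110-10,11001-
  51 | 1100-1,11001-
  52 | 11-100,1101-0
  54 | 1-0110,110-10,1101-0
  60 | -11100,11-100,11110-
Essential prime implicants: -01010, -11100, 0110-1, 1-0001, 1010-0

YES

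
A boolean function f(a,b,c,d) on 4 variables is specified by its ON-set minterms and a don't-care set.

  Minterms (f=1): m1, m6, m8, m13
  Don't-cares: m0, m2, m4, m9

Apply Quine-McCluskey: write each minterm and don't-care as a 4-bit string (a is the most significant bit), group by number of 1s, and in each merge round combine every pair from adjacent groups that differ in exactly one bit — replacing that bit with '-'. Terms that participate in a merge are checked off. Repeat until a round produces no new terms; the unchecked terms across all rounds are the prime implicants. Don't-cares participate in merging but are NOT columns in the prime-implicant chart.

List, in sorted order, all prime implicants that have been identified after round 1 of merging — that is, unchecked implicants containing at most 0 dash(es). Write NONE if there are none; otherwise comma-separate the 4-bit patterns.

[col 0] 0000*, 0001*, 0010*, 0100*, 0110*, 1000*, 1001*, 1101*
[col 1] -000*, -001*, 0-00*, 0-10*, 00-0*, 000-*, 01-0*, 1-01, 100-*
[col 2] -00-, 0--0
Prime implicants: -00-, 0--0, 1-01

NONE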